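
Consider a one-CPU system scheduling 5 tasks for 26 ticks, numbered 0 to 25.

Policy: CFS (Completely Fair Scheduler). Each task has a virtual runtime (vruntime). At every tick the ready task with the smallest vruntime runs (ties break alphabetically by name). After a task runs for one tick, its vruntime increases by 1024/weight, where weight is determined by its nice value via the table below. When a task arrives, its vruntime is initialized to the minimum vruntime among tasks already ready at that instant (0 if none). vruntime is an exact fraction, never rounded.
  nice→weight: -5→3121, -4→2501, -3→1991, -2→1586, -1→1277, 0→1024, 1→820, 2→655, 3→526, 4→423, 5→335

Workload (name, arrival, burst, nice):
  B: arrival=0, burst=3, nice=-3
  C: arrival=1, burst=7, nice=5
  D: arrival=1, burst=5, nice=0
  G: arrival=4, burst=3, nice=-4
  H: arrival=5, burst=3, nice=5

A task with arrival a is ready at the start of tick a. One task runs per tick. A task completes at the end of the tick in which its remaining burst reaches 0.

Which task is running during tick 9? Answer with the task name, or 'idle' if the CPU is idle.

running at tick 9 = G

t=0: vr[B=0] → run B
t=1: vr[B=1024/1991 C=1024/1991 D=1024/1991] → run B
t=2: vr[B=2048/1991 C=1024/1991 D=1024/1991] → run C
t=3: vr[B=2048/1991 C=2381824/666985 D=1024/1991] → run D
t=4: vr[B=2048/1991 C=2381824/666985 D=3015/1991 G=2048/1991] → run B
t=5: vr[C=2381824/666985 D=3015/1991 G=2048/1991 H=2048/1991] → run G
t=6: vr[C=2381824/666985 D=3015/1991 G=7160832/4979491 H=2048/1991] → run H
t=7: vr[C=2381824/666985 D=3015/1991 G=7160832/4979491 H=2724864/666985] → run G
t=8: vr[C=2381824/666985 D=3015/1991 G=9199616/4979491 H=2724864/666985] → run D
t=9: vr[C=2381824/666985 D=5006/1991 G=9199616/4979491 H=2724864/666985] → run G
t=10: vr[C=2381824/666985 D=5006/1991 H=2724864/666985] → run D
t=11: vr[C=2381824/666985 D=6997/1991 H=2724864/666985] → run D
t=12: vr[C=2381824/666985 D=8988/1991 H=2724864/666985] → run C
t=13: vr[C=4420608/666985 D=8988/1991 H=2724864/666985] → run H
t=14: vr[C=4420608/666985 D=8988/1991 H=4763648/666985] → run D
t=15: vr[C=4420608/666985 H=4763648/666985] → run C
t=16: vr[C=6459392/666985 H=4763648/666985] → run H
t=17: vr[C=6459392/666985] → run C
t=18: vr[C=8498176/666985] → run C
t=19: vr[C=2107392/133397] → run C
t=20: vr[C=12575744/666985] → run C
t=21: (idle)
t=22: (idle)
t=23: (idle)
t=24: (idle)
t=25: (idle)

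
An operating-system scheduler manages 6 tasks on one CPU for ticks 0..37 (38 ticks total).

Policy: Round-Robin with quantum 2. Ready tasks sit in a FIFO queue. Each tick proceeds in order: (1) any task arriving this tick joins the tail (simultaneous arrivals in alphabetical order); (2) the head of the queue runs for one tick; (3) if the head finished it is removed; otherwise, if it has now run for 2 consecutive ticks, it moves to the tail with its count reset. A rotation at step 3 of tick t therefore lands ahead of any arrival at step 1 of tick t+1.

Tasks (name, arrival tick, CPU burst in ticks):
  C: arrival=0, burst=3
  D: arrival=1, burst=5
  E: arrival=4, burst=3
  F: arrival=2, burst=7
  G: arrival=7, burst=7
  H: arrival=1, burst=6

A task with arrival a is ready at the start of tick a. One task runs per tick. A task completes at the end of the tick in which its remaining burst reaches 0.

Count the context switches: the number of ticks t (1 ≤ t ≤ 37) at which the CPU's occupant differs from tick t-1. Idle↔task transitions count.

context switches = 18

t=0: queue=[C] q_used=0 → run C
t=1: queue=[C,D,H] q_used=1 → run C
t=2: queue=[D,H,C,F] q_used=0 → run D
t=3: queue=[D,H,C,F] q_used=1 → run D
t=4: queue=[H,C,F,D,E] q_used=0 → run H
t=5: queue=[H,C,F,D,E] q_used=1 → run H
t=6: queue=[C,F,D,E,H] q_used=0 → run C
t=7: queue=[F,D,E,H,G] q_used=0 → run F
t=8: queue=[F,D,E,H,G] q_used=1 → run F
t=9: queue=[D,E,H,G,F] q_used=0 → run D
t=10: queue=[D,E,H,G,F] q_used=1 → run D
t=11: queue=[E,H,G,F,D] q_used=0 → run E
t=12: queue=[E,H,G,F,D] q_used=1 → run E
t=13: queue=[H,G,F,D,E] q_used=0 → run H
t=14: queue=[H,G,F,D,E] q_used=1 → run H
t=15: queue=[G,F,D,E,H] q_used=0 → run G
t=16: queue=[G,F,D,E,H] q_used=1 → run G
t=17: queue=[F,D,E,H,G] q_used=0 → run F
t=18: queue=[F,D,E,H,G] q_used=1 → run F
t=19: queue=[D,E,H,G,F] q_used=0 → run D
t=20: queue=[E,H,G,F] q_used=0 → run E
t=21: queue=[H,G,F] q_used=0 → run H
t=22: queue=[H,G,F] q_used=1 → run H
t=23: queue=[G,F] q_used=0 → run G
t=24: queue=[G,F] q_used=1 → run G
t=25: queue=[F,G] q_used=0 → run F
t=26: queue=[F,G] q_used=1 → run F
t=27: queue=[G,F] q_used=0 → run G
t=28: queue=[G,F] q_used=1 → run G
t=29: queue=[F,G] q_used=0 → run F
t=30: queue=[G] q_used=0 → run G
t=31: (idle)
t=32: (idle)
t=33: (idle)
t=34: (idle)
t=35: (idle)
t=36: (idle)
t=37: (idle)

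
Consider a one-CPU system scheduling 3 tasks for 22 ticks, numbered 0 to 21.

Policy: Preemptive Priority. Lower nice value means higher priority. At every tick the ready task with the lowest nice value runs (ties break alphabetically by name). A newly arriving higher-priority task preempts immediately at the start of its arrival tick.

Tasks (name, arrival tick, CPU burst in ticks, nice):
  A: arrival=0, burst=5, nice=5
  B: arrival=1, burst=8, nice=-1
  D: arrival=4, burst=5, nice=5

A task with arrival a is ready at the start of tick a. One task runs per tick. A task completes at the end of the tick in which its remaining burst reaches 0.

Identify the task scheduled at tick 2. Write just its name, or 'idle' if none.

running at tick 2 = B

t=0: ready={A} → run A
t=1: ready={A,B} → run B
t=2: ready={A,B} → run B
t=3: ready={A,B} → run B
t=4: ready={A,B,D} → run B
t=5: ready={A,B,D} → run B
t=6: ready={A,B,D} → run B
t=7: ready={A,B,D} → run B
t=8: ready={A,B,D} → run B
t=9: ready={A,D} → run A
t=10: ready={A,D} → run A
t=11: ready={A,D} → run A
t=12: ready={A,D} → run A
t=13: ready={D} → run D
t=14: ready={D} → run D
t=15: ready={D} → run D
t=16: ready={D} → run D
t=17: ready={D} → run D
t=18: (idle)
t=19: (idle)
t=20: (idle)
t=21: (idle)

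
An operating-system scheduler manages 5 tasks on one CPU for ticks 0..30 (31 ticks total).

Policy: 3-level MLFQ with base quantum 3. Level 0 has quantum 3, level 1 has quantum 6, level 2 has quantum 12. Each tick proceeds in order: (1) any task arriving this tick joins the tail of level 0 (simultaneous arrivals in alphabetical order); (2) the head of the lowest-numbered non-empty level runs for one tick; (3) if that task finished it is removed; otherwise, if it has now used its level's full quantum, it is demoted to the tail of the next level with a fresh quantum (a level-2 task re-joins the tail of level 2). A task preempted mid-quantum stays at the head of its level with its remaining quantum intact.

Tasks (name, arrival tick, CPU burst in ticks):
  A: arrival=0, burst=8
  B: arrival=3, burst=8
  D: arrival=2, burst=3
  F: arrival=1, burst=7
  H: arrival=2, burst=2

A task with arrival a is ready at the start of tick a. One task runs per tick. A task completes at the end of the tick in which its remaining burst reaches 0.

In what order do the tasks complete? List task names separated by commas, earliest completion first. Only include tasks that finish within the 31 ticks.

completion order = D, H, A, F, B

t=0: L0/L1/L2 = A/-/- → run A
t=1: L0/L1/L2 = AF/-/- → run A
t=2: L0/L1/L2 = AFDH/-/- → run A
t=3: L0/L1/L2 = FDHB/A/- → run F
t=4: L0/L1/L2 = FDHB/A/- → run F
t=5: L0/L1/L2 = FDHB/A/- → run F
t=6: L0/L1/L2 = DHB/AF/- → run D
t=7: L0/L1/L2 = DHB/AF/- → run D
t=8: L0/L1/L2 = DHB/AF/- → run D
t=9: L0/L1/L2 = HB/AF/- → run H
t=10: L0/L1/L2 = HB/AF/- → run H
t=11: L0/L1/L2 = B/AF/- → run B
t=12: L0/L1/L2 = B/AF/- → run B
t=13: L0/L1/L2 = B/AF/- → run B
t=14: L0/L1/L2 = -/AFB/- → run A
t=15: L0/L1/L2 = -/AFB/- → run A
t=16: L0/L1/L2 = -/AFB/- → run A
t=17: L0/L1/L2 = -/AFB/- → run A
t=18: L0/L1/L2 = -/AFB/- → run A
t=19: L0/L1/L2 = -/FB/- → run F
t=20: L0/L1/L2 = -/FB/- → run F
t=21: L0/L1/L2 = -/FB/- → run F
t=22: L0/L1/L2 = -/FB/- → run F
t=23: L0/L1/L2 = -/B/- → run B
t=24: L0/L1/L2 = -/B/- → run B
t=25: L0/L1/L2 = -/B/- → run B
t=26: L0/L1/L2 = -/B/- → run B
t=27: L0/L1/L2 = -/B/- → run B
t=28: (idle)
t=29: (idle)
t=30: (idle)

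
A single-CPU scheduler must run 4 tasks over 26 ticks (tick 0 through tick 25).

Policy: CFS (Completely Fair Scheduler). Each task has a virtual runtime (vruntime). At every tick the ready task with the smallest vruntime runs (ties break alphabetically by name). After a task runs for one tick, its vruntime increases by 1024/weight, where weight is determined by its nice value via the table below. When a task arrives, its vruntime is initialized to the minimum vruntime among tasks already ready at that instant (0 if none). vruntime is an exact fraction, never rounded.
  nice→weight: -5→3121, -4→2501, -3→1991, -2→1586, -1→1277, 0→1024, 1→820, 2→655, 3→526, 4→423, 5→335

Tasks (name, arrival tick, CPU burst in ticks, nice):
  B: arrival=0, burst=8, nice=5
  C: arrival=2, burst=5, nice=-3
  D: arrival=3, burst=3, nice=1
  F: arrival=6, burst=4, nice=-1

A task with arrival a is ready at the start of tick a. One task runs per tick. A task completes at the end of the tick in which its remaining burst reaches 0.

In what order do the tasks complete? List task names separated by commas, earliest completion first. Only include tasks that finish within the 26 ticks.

completion order = C, D, F, B

t=0: vr[B=0] → run B
t=1: vr[B=1024/335] → run B
t=2: vr[B=2048/335 C=2048/335] → run B
t=3: vr[B=3072/335 C=2048/335 D=2048/335] → run C
t=4: vr[B=3072/335 C=4420608/666985 D=2048/335] → run D
t=5: vr[B=3072/335 C=4420608/666985 D=20224/2747] → run C
t=6: vr[B=3072/335 C=4763648/666985 D=20224/2747 F=4763648/666985] → run C
t=7: vr[B=3072/335 C=5106688/666985 D=20224/2747 F=4763648/666985] → run F
t=8: vr[B=3072/335 C=5106688/666985 D=20224/2747 F=6766171136/851739845] → run D
t=9: vr[B=3072/335 C=5106688/666985 D=118272/13735 F=6766171136/851739845] → run C
t=10: vr[B=3072/335 C=5449728/666985 D=118272/13735 F=6766171136/851739845] → run F
t=11: vr[B=3072/335 C=5449728/666985 D=118272/13735 F=7449163776/851739845] → run C
t=12: vr[B=3072/335 D=118272/13735 F=7449163776/851739845] → run D
t=13: vr[B=3072/335 F=7449163776/851739845] → run F
t=14: vr[B=3072/335 F=8132156416/851739845] → run B
t=15: vr[B=4096/335 F=8132156416/851739845] → run F
t=16: vr[B=4096/335] → run B
t=17: vr[B=1024/67] → run B
t=18: vr[B=6144/335] → run B
t=19: vr[B=7168/335] → run B
t=20: (idle)
t=21: (idle)
t=22: (idle)
t=23: (idle)
t=24: (idle)
t=25: (idle)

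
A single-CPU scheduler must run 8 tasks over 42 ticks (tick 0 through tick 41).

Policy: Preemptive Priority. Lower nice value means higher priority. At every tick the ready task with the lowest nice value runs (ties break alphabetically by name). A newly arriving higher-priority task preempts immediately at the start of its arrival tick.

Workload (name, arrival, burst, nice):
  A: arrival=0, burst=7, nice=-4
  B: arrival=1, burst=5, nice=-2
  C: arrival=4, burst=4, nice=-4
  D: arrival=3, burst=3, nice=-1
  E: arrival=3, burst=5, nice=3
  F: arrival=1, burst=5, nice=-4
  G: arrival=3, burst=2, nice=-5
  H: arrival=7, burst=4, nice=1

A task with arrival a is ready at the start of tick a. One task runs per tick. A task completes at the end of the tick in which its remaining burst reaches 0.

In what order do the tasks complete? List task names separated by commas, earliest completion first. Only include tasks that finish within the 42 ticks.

t=0: ready={A} → run A
t=1: ready={A,B,F} → run A
t=2: ready={A,B,F} → run A
t=3: ready={A,B,D,E,F,G} → run G
t=4: ready={A,B,C,D,E,F,G} → run G
t=5: ready={A,B,C,D,E,F} → run A
t=6: ready={A,B,C,D,E,F} → run A
t=7: ready={A,B,C,D,E,F,H} → run A
t=8: ready={A,B,C,D,E,F,H} → run A
t=9: ready={B,C,D,E,F,H} → run C
t=10: ready={B,C,D,E,F,H} → run C
t=11: ready={B,C,D,E,F,H} → run C
t=12: ready={B,C,D,E,F,H} → run C
t=13: ready={B,D,E,F,H} → run F
t=14: ready={B,D,E,F,H} → run F
t=15: ready={B,D,E,F,H} → run F
t=16: ready={B,D,E,F,H} → run F
t=17: ready={B,D,E,F,H} → run F
t=18: ready={B,D,E,H} → run B
t=19: ready={B,D,E,H} → run B
t=20: ready={B,D,E,H} → run B
t=21: ready={B,D,E,H} → run B
t=22: ready={B,D,E,H} → run B
t=23: ready={D,E,H} → run D
t=24: ready={D,E,H} → run D
t=25: ready={D,E,H} → run D
t=26: ready={E,H} → run H
t=27: ready={E,H} → run H
t=28: ready={E,H} → run H
t=29: ready={E,H} → run H
t=30: ready={E} → run E
t=31: ready={E} → run E
t=32: ready={E} → run E
t=33: ready={E} → run E
t=34: ready={E} → run E
t=35: (idle)
t=36: (idle)
t=37: (idle)
t=38: (idle)
t=39: (idle)
t=40: (idle)
t=41: (idle)

completion order = G, A, C, F, B, D, H, E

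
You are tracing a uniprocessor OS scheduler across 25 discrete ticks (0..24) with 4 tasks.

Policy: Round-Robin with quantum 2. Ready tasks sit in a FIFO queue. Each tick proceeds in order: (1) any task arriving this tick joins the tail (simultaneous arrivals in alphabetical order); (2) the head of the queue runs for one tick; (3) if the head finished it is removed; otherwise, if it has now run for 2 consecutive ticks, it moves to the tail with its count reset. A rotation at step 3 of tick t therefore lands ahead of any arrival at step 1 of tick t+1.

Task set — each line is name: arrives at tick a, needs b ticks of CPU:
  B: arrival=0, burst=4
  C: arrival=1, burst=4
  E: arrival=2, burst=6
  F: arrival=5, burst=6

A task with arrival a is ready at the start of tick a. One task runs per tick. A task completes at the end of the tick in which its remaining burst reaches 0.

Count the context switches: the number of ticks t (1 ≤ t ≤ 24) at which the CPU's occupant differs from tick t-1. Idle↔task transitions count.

context switches = 10

t=0: queue=[B] q_used=0 → run B
t=1: queue=[B,C] q_used=1 → run B
t=2: queue=[C,B,E] q_used=0 → run C
t=3: queue=[C,B,E] q_used=1 → run C
t=4: queue=[B,E,C] q_used=0 → run B
t=5: queue=[B,E,C,F] q_used=1 → run B
t=6: queue=[E,C,F] q_used=0 → run E
t=7: queue=[E,C,F] q_used=1 → run E
t=8: queue=[C,F,E] q_used=0 → run C
t=9: queue=[C,F,E] q_used=1 → run C
t=10: queue=[F,E] q_used=0 → run F
t=11: queue=[F,E] q_used=1 → run F
t=12: queue=[E,F] q_used=0 → run E
t=13: queue=[E,F] q_used=1 → run E
t=14: queue=[F,E] q_used=0 → run F
t=15: queue=[F,E] q_used=1 → run F
t=16: queue=[E,F] q_used=0 → run E
t=17: queue=[E,F] q_used=1 → run E
t=18: queue=[F] q_used=0 → run F
t=19: queue=[F] q_used=1 → run F
t=20: (idle)
t=21: (idle)
t=22: (idle)
t=23: (idle)
t=24: (idle)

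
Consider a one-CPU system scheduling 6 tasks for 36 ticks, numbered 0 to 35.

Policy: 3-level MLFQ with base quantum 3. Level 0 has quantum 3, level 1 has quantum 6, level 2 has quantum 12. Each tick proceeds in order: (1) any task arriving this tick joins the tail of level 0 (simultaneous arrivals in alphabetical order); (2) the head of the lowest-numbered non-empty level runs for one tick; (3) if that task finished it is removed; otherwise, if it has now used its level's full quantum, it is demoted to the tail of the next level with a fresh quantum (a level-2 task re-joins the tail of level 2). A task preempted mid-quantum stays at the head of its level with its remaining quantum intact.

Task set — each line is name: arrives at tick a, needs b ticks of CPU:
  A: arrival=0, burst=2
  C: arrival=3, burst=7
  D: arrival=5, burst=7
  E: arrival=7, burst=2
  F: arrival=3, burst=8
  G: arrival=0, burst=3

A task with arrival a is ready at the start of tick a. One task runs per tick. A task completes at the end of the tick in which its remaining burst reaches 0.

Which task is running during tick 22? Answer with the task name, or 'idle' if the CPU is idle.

t=0: L0/L1/L2 = AG/-/- → run A
t=1: L0/L1/L2 = AG/-/- → run A
t=2: L0/L1/L2 = G/-/- → run G
t=3: L0/L1/L2 = GCF/-/- → run G
t=4: L0/L1/L2 = GCF/-/- → run G
t=5: L0/L1/L2 = CFD/-/- → run C
t=6: L0/L1/L2 = CFD/-/- → run C
t=7: L0/L1/L2 = CFDE/-/- → run C
t=8: L0/L1/L2 = FDE/C/- → run F
t=9: L0/L1/L2 = FDE/C/- → run F
t=10: L0/L1/L2 = FDE/C/- → run F
t=11: L0/L1/L2 = DE/CF/- → run D
t=12: L0/L1/L2 = DE/CF/- → run D
t=13: L0/L1/L2 = DE/CF/- → run D
t=14: L0/L1/L2 = E/CFD/- → run E
t=15: L0/L1/L2 = E/CFD/- → run E
t=16: L0/L1/L2 = -/CFD/- → run C
t=17: L0/L1/L2 = -/CFD/- → run C
t=18: L0/L1/L2 = -/CFD/- → run C
t=19: L0/L1/L2 = -/CFD/- → run C
t=20: L0/L1/L2 = -/FD/- → run F
t=21: L0/L1/L2 = -/FD/- → run F
t=22: L0/L1/L2 = -/FD/- → run F
t=23: L0/L1/L2 = -/FD/- → run F
t=24: L0/L1/L2 = -/FD/- → run F
t=25: L0/L1/L2 = -/D/- → run D
t=26: L0/L1/L2 = -/D/- → run D
t=27: L0/L1/L2 = -/D/- → run D
t=28: L0/L1/L2 = -/D/- → run D
t=29: (idle)
t=30: (idle)
t=31: (idle)
t=32: (idle)
t=33: (idle)
t=34: (idle)
t=35: (idle)

running at tick 22 = F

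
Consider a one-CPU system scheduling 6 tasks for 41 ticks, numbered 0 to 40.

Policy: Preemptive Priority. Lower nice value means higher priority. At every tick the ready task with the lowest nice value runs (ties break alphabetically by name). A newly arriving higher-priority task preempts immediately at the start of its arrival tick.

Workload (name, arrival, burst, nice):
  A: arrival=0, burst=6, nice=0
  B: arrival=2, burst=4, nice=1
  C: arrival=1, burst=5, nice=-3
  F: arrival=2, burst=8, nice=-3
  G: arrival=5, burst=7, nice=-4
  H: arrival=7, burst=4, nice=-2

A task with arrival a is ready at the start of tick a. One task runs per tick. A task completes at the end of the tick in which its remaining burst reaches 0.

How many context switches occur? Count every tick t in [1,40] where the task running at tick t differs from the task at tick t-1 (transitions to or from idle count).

context switches = 8

t=0: ready={A} → run A
t=1: ready={A,C} → run C
t=2: ready={A,B,C,F} → run C
t=3: ready={A,B,C,F} → run C
t=4: ready={A,B,C,F} → run C
t=5: ready={A,B,C,F,G} → run G
t=6: ready={A,B,C,F,G} → run G
t=7: ready={A,B,C,F,G,H} → run G
t=8: ready={A,B,C,F,G,H} → run G
t=9: ready={A,B,C,F,G,H} → run G
t=10: ready={A,B,C,F,G,H} → run G
t=11: ready={A,B,C,F,G,H} → run G
t=12: ready={A,B,C,F,H} → run C
t=13: ready={A,B,F,H} → run F
t=14: ready={A,B,F,H} → run F
t=15: ready={A,B,F,H} → run F
t=16: ready={A,B,F,H} → run F
t=17: ready={A,B,F,H} → run F
t=18: ready={A,B,F,H} → run F
t=19: ready={A,B,F,H} → run F
t=20: ready={A,B,F,H} → run F
t=21: ready={A,B,H} → run H
t=22: ready={A,B,H} → run H
t=23: ready={A,B,H} → run H
t=24: ready={A,B,H} → run H
t=25: ready={A,B} → run A
t=26: ready={A,B} → run A
t=27: ready={A,B} → run A
t=28: ready={A,B} → run A
t=29: ready={A,B} → run A
t=30: ready={B} → run B
t=31: ready={B} → run B
t=32: ready={B} → run B
t=33: ready={B} → run B
t=34: (idle)
t=35: (idle)
t=36: (idle)
t=37: (idle)
t=38: (idle)
t=39: (idle)
t=40: (idle)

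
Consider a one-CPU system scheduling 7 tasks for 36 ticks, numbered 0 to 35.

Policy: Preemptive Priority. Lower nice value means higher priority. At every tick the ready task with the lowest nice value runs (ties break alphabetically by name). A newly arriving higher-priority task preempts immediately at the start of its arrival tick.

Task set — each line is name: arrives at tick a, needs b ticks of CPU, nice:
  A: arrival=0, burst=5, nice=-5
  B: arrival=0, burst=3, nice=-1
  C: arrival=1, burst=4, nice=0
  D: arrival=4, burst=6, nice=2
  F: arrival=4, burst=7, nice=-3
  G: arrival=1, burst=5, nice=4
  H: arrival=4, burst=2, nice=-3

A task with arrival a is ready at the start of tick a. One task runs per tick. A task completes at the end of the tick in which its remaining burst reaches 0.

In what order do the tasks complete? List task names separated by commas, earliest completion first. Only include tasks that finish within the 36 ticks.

completion order = A, F, H, B, C, D, G

t=0: ready={A,B} → run A
t=1: ready={A,B,C,G} → run A
t=2: ready={A,B,C,G} → run A
t=3: ready={A,B,C,G} → run A
t=4: ready={A,B,C,D,F,G,H} → run A
t=5: ready={B,C,D,F,G,H} → run F
t=6: ready={B,C,D,F,G,H} → run F
t=7: ready={B,C,D,F,G,H} → run F
t=8: ready={B,C,D,F,G,H} → run F
t=9: ready={B,C,D,F,G,H} → run F
t=10: ready={B,C,D,F,G,H} → run F
t=11: ready={B,C,D,F,G,H} → run F
t=12: ready={B,C,D,G,H} → run H
t=13: ready={B,C,D,G,H} → run H
t=14: ready={B,C,D,G} → run B
t=15: ready={B,C,D,G} → run B
t=16: ready={B,C,D,G} → run B
t=17: ready={C,D,G} → run C
t=18: ready={C,D,G} → run C
t=19: ready={C,D,G} → run C
t=20: ready={C,D,G} → run C
t=21: ready={D,G} → run D
t=22: ready={D,G} → run D
t=23: ready={D,G} → run D
t=24: ready={D,G} → run D
t=25: ready={D,G} → run D
t=26: ready={D,G} → run D
t=27: ready={G} → run G
t=28: ready={G} → run G
t=29: ready={G} → run G
t=30: ready={G} → run G
t=31: ready={G} → run G
t=32: (idle)
t=33: (idle)
t=34: (idle)
t=35: (idle)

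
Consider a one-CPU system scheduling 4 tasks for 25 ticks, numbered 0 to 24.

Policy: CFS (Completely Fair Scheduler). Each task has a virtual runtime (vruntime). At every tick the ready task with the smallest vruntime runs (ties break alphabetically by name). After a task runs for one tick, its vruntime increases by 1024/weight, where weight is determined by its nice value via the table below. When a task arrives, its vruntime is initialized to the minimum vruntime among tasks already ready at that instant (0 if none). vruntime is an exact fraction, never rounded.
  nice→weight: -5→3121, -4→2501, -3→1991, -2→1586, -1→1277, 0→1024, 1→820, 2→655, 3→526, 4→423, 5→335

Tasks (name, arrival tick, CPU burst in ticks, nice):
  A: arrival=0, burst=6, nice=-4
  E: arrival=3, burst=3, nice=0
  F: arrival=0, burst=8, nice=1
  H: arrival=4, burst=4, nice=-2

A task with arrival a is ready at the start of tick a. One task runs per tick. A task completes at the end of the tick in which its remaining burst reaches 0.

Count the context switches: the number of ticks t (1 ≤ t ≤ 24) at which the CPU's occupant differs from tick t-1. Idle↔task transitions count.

context switches = 16

t=0: vr[A=0 F=0] → run A
t=1: vr[A=1024/2501 F=0] → run F
t=2: vr[A=1024/2501 F=256/205] → run A
t=3: vr[A=2048/2501 E=2048/2501 F=256/205] → run A
t=4: vr[A=3072/2501 E=2048/2501 F=256/205 H=2048/2501] → run E
t=5: vr[A=3072/2501 E=4549/2501 F=256/205 H=2048/2501] → run H
t=6: vr[A=3072/2501 E=4549/2501 F=256/205 H=47616/32513] → run A
t=7: vr[A=4096/2501 E=4549/2501 F=256/205 H=47616/32513] → run F
t=8: vr[A=4096/2501 E=4549/2501 F=512/205 H=47616/32513] → run H
t=9: vr[A=4096/2501 E=4549/2501 F=512/205 H=68608/32513] → run A
t=10: vr[A=5120/2501 E=4549/2501 F=512/205 H=68608/32513] → run E
t=11: vr[A=5120/2501 E=7050/2501 F=512/205 H=68608/32513] → run A
t=12: vr[E=7050/2501 F=512/205 H=68608/32513] → run H
t=13: vr[E=7050/2501 F=512/205 H=89600/32513] → run F
t=14: vr[E=7050/2501 F=768/205 H=89600/32513] → run H
t=15: vr[E=7050/2501 F=768/205] → run E
t=16: vr[F=768/205] → run F
t=17: vr[F=1024/205] → run F
t=18: vr[F=256/41] → run F
t=19: vr[F=1536/205] → run F
t=20: vr[F=1792/205] → run F
t=21: (idle)
t=22: (idle)
t=23: (idle)
t=24: (idle)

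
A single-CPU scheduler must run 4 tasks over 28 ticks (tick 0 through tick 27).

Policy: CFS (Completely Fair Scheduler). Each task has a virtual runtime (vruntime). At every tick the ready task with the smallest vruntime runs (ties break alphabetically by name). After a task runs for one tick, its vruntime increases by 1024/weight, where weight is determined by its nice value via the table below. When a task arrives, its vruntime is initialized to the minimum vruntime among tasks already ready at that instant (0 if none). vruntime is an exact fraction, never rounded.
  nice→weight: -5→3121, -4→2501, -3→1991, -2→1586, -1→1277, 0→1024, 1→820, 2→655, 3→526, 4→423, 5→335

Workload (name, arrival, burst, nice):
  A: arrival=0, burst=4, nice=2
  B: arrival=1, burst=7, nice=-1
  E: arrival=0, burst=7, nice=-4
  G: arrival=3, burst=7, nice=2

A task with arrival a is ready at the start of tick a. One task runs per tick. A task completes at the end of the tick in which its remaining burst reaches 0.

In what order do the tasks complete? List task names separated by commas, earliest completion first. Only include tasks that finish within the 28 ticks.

t=0: vr[A=0 E=0] → run A
t=1: vr[A=1024/655 B=0 E=0] → run B
t=2: vr[A=1024/655 B=1024/1277 E=0] → run E
t=3: vr[A=1024/655 B=1024/1277 E=1024/2501 G=1024/2501] → run E
t=4: vr[A=1024/655 B=1024/1277 E=2048/2501 G=1024/2501] → run G
t=5: vr[A=1024/655 B=1024/1277 E=2048/2501 G=3231744/1638155] → run B
t=6: vr[A=1024/655 B=2048/1277 E=2048/2501 G=3231744/1638155] → run E
t=7: vr[A=1024/655 B=2048/1277 E=3072/2501 G=3231744/1638155] → run E
t=8: vr[A=1024/655 B=2048/1277 E=4096/2501 G=3231744/1638155] → run A
t=9: vr[A=2048/655 B=2048/1277 E=4096/2501 G=3231744/1638155] → run B
t=10: vr[A=2048/655 B=3072/1277 E=4096/2501 G=3231744/1638155] → run E
t=11: vr[A=2048/655 B=3072/1277 E=5120/2501 G=3231744/1638155] → run G
t=12: vr[A=2048/655 B=3072/1277 E=5120/2501 G=5792768/1638155] → run E
t=13: vr[A=2048/655 B=3072/1277 E=6144/2501 G=5792768/1638155] → run B
t=14: vr[A=2048/655 B=4096/1277 E=6144/2501 G=5792768/1638155] → run E
t=15: vr[A=2048/655 B=4096/1277 G=5792768/1638155] → run A
t=16: vr[A=3072/655 B=4096/1277 G=5792768/1638155] → run B
t=17: vr[A=3072/655 B=5120/1277 G=5792768/1638155] → run G
t=18: vr[A=3072/655 B=5120/1277 G=8353792/1638155] → run B
t=19: vr[A=3072/655 B=6144/1277 G=8353792/1638155] → run A
t=20: vr[B=6144/1277 G=8353792/1638155] → run B
t=21: vr[G=8353792/1638155] → run G
t=22: vr[G=10914816/1638155] → run G
t=23: vr[G=2695168/327631] → run G
t=24: vr[G=16036864/1638155] → run G
t=25: (idle)
t=26: (idle)
t=27: (idle)

completion order = E, A, B, G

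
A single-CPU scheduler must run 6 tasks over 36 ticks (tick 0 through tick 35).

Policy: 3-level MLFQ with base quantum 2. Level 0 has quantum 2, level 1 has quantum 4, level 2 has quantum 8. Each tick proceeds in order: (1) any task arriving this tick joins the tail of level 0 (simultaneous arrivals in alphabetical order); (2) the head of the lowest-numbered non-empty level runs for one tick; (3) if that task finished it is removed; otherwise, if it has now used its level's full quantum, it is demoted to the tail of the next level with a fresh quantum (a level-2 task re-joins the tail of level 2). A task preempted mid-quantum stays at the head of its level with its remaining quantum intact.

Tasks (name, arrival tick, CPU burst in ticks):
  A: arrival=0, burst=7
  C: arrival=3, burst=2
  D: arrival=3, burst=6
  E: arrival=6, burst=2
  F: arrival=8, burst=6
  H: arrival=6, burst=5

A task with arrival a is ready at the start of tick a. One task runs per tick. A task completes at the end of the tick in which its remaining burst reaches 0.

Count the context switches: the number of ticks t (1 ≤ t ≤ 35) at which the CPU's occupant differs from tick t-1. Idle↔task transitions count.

context switches = 11

t=0: L0/L1/L2 = A/-/- → run A
t=1: L0/L1/L2 = A/-/- → run A
t=2: L0/L1/L2 = -/A/- → run A
t=3: L0/L1/L2 = CD/A/- → run C
t=4: L0/L1/L2 = CD/A/- → run C
t=5: L0/L1/L2 = D/A/- → run D
t=6: L0/L1/L2 = DEH/A/- → run D
t=7: L0/L1/L2 = EH/AD/- → run E
t=8: L0/L1/L2 = EHF/AD/- → run E
t=9: L0/L1/L2 = HF/AD/- → run H
t=10: L0/L1/L2 = HF/AD/- → run H
t=11: L0/L1/L2 = F/ADH/- → run F
t=12: L0/L1/L2 = F/ADH/- → run F
t=13: L0/L1/L2 = -/ADHF/- → run A
t=14: L0/L1/L2 = -/ADHF/- → run A
t=15: L0/L1/L2 = -/ADHF/- → run A
t=16: L0/L1/L2 = -/DHF/A → run D
t=17: L0/L1/L2 = -/DHF/A → run D
t=18: L0/L1/L2 = -/DHF/A → run D
t=19: L0/L1/L2 = -/DHF/A → run D
t=20: L0/L1/L2 = -/HF/A → run H
t=21: L0/L1/L2 = -/HF/A → run H
t=22: L0/L1/L2 = -/HF/A → run H
t=23: L0/L1/L2 = -/F/A → run F
t=24: L0/L1/L2 = -/F/A → run F
t=25: L0/L1/L2 = -/F/A → run F
t=26: L0/L1/L2 = -/F/A → run F
t=27: L0/L1/L2 = -/-/A → run A
t=28: (idle)
t=29: (idle)
t=30: (idle)
t=31: (idle)
t=32: (idle)
t=33: (idle)
t=34: (idle)
t=35: (idle)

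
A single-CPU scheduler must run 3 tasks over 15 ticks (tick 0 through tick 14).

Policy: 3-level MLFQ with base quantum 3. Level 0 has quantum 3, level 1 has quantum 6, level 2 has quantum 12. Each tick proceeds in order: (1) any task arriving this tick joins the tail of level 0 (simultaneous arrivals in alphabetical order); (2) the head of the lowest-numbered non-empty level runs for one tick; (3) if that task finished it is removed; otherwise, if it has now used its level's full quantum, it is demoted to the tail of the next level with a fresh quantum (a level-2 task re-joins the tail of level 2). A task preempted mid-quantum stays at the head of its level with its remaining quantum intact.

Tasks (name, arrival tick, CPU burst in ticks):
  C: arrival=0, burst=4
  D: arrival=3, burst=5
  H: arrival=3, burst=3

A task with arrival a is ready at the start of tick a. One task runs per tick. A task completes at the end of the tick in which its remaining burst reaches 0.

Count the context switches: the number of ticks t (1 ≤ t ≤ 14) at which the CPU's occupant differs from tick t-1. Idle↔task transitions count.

t=0: L0/L1/L2 = C/-/- → run C
t=1: L0/L1/L2 = C/-/- → run C
t=2: L0/L1/L2 = C/-/- → run C
t=3: L0/L1/L2 = DH/C/- → run D
t=4: L0/L1/L2 = DH/C/- → run D
t=5: L0/L1/L2 = DH/C/- → run D
t=6: L0/L1/L2 = H/CD/- → run H
t=7: L0/L1/L2 = H/CD/- → run H
t=8: L0/L1/L2 = H/CD/- → run H
t=9: L0/L1/L2 = -/CD/- → run C
t=10: L0/L1/L2 = -/D/- → run D
t=11: L0/L1/L2 = -/D/- → run D
t=12: (idle)
t=13: (idle)
t=14: (idle)

context switches = 5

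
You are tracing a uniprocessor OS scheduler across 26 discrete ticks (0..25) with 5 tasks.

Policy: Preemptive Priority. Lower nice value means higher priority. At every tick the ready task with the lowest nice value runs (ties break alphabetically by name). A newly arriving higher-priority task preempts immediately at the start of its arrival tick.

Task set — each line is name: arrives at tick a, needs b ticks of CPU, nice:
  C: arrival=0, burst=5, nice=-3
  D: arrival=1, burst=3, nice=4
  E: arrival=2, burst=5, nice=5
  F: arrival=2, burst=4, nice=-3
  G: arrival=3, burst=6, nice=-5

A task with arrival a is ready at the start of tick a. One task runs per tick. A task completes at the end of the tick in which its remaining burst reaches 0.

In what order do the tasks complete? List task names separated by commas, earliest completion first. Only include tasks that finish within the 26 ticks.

t=0: ready={C} → run C
t=1: ready={C,D} → run C
t=2: ready={C,D,E,F} → run C
t=3: ready={C,D,E,F,G} → run G
t=4: ready={C,D,E,F,G} → run G
t=5: ready={C,D,E,F,G} → run G
t=6: ready={C,D,E,F,G} → run G
t=7: ready={C,D,E,F,G} → run G
t=8: ready={C,D,E,F,G} → run G
t=9: ready={C,D,E,F} → run C
t=10: ready={C,D,E,F} → run C
t=11: ready={D,E,F} → run F
t=12: ready={D,E,F} → run F
t=13: ready={D,E,F} → run F
t=14: ready={D,E,F} → run F
t=15: ready={D,E} → run D
t=16: ready={D,E} → run D
t=17: ready={D,E} → run D
t=18: ready={E} → run E
t=19: ready={E} → run E
t=20: ready={E} → run E
t=21: ready={E} → run E
t=22: ready={E} → run E
t=23: (idle)
t=24: (idle)
t=25: (idle)

completion order = G, C, F, D, E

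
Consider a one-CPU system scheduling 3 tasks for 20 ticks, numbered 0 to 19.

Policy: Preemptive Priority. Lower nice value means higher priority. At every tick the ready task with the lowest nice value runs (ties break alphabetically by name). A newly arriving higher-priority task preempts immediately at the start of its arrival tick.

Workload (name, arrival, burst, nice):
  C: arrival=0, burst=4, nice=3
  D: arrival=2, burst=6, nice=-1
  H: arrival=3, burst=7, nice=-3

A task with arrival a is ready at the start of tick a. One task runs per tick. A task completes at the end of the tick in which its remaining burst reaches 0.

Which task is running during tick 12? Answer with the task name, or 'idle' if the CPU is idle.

running at tick 12 = D

t=0: ready={C} → run C
t=1: ready={C} → run C
t=2: ready={C,D} → run D
t=3: ready={C,D,H} → run H
t=4: ready={C,D,H} → run H
t=5: ready={C,D,H} → run H
t=6: ready={C,D,H} → run H
t=7: ready={C,D,H} → run H
t=8: ready={C,D,H} → run H
t=9: ready={C,D,H} → run H
t=10: ready={C,D} → run D
t=11: ready={C,D} → run D
t=12: ready={C,D} → run D
t=13: ready={C,D} → run D
t=14: ready={C,D} → run D
t=15: ready={C} → run C
t=16: ready={C} → run C
t=17: (idle)
t=18: (idle)
t=19: (idle)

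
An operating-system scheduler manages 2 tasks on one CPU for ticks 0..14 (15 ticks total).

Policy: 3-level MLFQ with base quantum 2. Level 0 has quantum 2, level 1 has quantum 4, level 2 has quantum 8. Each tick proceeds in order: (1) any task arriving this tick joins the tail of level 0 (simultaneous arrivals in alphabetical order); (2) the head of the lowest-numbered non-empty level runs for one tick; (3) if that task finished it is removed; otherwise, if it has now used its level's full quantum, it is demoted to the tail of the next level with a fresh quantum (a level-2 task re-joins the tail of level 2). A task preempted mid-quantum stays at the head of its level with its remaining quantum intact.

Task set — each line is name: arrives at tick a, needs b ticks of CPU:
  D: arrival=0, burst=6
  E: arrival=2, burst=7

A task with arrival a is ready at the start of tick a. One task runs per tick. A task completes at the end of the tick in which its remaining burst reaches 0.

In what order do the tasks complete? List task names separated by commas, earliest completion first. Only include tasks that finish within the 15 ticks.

completion order = D, E

t=0: L0/L1/L2 = D/-/- → run D
t=1: L0/L1/L2 = D/-/- → run D
t=2: L0/L1/L2 = E/D/- → run E
t=3: L0/L1/L2 = E/D/- → run E
t=4: L0/L1/L2 = -/DE/- → run D
t=5: L0/L1/L2 = -/DE/- → run D
t=6: L0/L1/L2 = -/DE/- → run D
t=7: L0/L1/L2 = -/DE/- → run D
t=8: L0/L1/L2 = -/E/- → run E
t=9: L0/L1/L2 = -/E/- → run E
t=10: L0/L1/L2 = -/E/- → run E
t=11: L0/L1/L2 = -/E/- → run E
t=12: L0/L1/L2 = -/-/E → run E
t=13: (idle)
t=14: (idle)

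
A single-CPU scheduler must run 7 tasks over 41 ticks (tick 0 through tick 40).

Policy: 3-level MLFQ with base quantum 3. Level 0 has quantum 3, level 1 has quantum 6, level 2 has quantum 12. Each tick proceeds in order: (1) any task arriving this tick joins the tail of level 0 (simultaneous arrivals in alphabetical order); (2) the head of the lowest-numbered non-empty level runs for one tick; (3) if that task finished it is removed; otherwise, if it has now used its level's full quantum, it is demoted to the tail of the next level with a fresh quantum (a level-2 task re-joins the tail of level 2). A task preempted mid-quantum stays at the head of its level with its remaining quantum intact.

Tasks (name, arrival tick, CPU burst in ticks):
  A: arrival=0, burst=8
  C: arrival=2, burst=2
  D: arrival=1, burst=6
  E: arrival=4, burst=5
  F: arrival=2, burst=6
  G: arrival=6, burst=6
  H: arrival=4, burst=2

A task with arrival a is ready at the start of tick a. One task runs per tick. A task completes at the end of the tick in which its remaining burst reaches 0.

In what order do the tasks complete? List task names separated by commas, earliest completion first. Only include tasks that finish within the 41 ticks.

t=0: L0/L1/L2 = A/-/- → run A
t=1: L0/L1/L2 = AD/-/- → run A
t=2: L0/L1/L2 = ADCF/-/- → run A
t=3: L0/L1/L2 = DCF/A/- → run D
t=4: L0/L1/L2 = DCFEH/A/- → run D
t=5: L0/L1/L2 = DCFEH/A/- → run D
t=6: L0/L1/L2 = CFEHG/AD/- → run C
t=7: L0/L1/L2 = CFEHG/AD/- → run C
t=8: L0/L1/L2 = FEHG/AD/- → run F
t=9: L0/L1/L2 = FEHG/AD/- → run F
t=10: L0/L1/L2 = FEHG/AD/- → run F
t=11: L0/L1/L2 = EHG/ADF/- → run E
t=12: L0/L1/L2 = EHG/ADF/- → run E
t=13: L0/L1/L2 = EHG/ADF/- → run E
t=14: L0/L1/L2 = HG/ADFE/- → run H
t=15: L0/L1/L2 = HG/ADFE/- → run H
t=16: L0/L1/L2 = G/ADFE/- → run G
t=17: L0/L1/L2 = G/ADFE/- → run G
t=18: L0/L1/L2 = G/ADFE/- → run G
t=19: L0/L1/L2 = -/ADFEG/- → run A
t=20: L0/L1/L2 = -/ADFEG/- → run A
t=21: L0/L1/L2 = -/ADFEG/- → run A
t=22: L0/L1/L2 = -/ADFEG/- → run A
t=23: L0/L1/L2 = -/ADFEG/- → run A
t=24: L0/L1/L2 = -/DFEG/- → run D
t=25: L0/L1/L2 = -/DFEG/- → run D
t=26: L0/L1/L2 = -/DFEG/- → run D
t=27: L0/L1/L2 = -/FEG/- → run F
t=28: L0/L1/L2 = -/FEG/- → run F
t=29: L0/L1/L2 = -/FEG/- → run F
t=30: L0/L1/L2 = -/EG/- → run E
t=31: L0/L1/L2 = -/EG/- → run E
t=32: L0/L1/L2 = -/G/- → run G
t=33: L0/L1/L2 = -/G/- → run G
t=34: L0/L1/L2 = -/G/- → run G
t=35: (idle)
t=36: (idle)
t=37: (idle)
t=38: (idle)
t=39: (idle)
t=40: (idle)

completion order = C, H, A, D, F, E, G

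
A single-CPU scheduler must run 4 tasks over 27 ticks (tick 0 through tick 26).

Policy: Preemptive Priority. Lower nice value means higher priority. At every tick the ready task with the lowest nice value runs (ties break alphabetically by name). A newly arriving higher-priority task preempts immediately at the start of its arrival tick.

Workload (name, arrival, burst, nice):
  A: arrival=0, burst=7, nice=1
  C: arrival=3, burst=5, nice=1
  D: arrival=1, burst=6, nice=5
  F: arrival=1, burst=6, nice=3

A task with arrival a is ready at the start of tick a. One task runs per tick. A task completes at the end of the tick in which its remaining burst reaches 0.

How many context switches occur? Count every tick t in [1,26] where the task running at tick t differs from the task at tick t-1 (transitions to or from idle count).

t=0: ready={A} → run A
t=1: ready={A,D,F} → run A
t=2: ready={A,D,F} → run A
t=3: ready={A,C,D,F} → run A
t=4: ready={A,C,D,F} → run A
t=5: ready={A,C,D,F} → run A
t=6: ready={A,C,D,F} → run A
t=7: ready={C,D,F} → run C
t=8: ready={C,D,F} → run C
t=9: ready={C,D,F} → run C
t=10: ready={C,D,F} → run C
t=11: ready={C,D,F} → run C
t=12: ready={D,F} → run F
t=13: ready={D,F} → run F
t=14: ready={D,F} → run F
t=15: ready={D,F} → run F
t=16: ready={D,F} → run F
t=17: ready={D,F} → run F
t=18: ready={D} → run D
t=19: ready={D} → run D
t=20: ready={D} → run D
t=21: ready={D} → run D
t=22: ready={D} → run D
t=23: ready={D} → run D
t=24: (idle)
t=25: (idle)
t=26: (idle)

context switches = 4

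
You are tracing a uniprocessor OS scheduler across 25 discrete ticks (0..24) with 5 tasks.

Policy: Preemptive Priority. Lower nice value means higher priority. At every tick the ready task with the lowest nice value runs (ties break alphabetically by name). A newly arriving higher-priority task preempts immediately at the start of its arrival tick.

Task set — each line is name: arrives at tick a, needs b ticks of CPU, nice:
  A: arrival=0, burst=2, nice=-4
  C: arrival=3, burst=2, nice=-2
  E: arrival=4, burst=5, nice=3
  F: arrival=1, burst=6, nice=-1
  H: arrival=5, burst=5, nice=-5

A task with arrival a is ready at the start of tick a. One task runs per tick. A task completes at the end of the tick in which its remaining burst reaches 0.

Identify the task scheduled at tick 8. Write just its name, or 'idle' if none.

running at tick 8 = H

t=0: ready={A} → run A
t=1: ready={A,F} → run A
t=2: ready={F} → run F
t=3: ready={C,F} → run C
t=4: ready={C,E,F} → run C
t=5: ready={E,F,H} → run H
t=6: ready={E,F,H} → run H
t=7: ready={E,F,H} → run H
t=8: ready={E,F,H} → run H
t=9: ready={E,F,H} → run H
t=10: ready={E,F} → run F
t=11: ready={E,F} → run F
t=12: ready={E,F} → run F
t=13: ready={E,F} → run F
t=14: ready={E,F} → run F
t=15: ready={E} → run E
t=16: ready={E} → run E
t=17: ready={E} → run E
t=18: ready={E} → run E
t=19: ready={E} → run E
t=20: (idle)
t=21: (idle)
t=22: (idle)
t=23: (idle)
t=24: (idle)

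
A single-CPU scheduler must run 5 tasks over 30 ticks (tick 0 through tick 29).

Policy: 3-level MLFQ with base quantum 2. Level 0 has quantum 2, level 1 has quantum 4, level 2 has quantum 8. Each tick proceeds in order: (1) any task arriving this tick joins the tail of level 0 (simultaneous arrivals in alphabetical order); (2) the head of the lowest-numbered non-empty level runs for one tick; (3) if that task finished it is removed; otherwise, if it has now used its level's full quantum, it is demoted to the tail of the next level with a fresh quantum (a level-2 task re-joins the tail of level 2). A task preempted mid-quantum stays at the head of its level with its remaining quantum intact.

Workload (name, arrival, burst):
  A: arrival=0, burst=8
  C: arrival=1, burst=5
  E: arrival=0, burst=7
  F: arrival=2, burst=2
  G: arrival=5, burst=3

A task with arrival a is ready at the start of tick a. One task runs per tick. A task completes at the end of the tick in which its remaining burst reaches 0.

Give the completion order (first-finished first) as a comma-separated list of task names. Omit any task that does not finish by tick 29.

completion order = F, C, G, A, E

t=0: L0/L1/L2 = AE/-/- → run A
t=1: L0/L1/L2 = AEC/-/- → run A
t=2: L0/L1/L2 = ECF/A/- → run E
t=3: L0/L1/L2 = ECF/A/- → run E
t=4: L0/L1/L2 = CF/AE/- → run C
t=5: L0/L1/L2 = CFG/AE/- → run C
t=6: L0/L1/L2 = FG/AEC/- → run F
t=7: L0/L1/L2 = FG/AEC/- → run F
t=8: L0/L1/L2 = G/AEC/- → run G
t=9: L0/L1/L2 = G/AEC/- → run G
t=10: L0/L1/L2 = -/AECG/- → run A
t=11: L0/L1/L2 = -/AECG/- → run A
t=12: L0/L1/L2 = -/AECG/- → run A
t=13: L0/L1/L2 = -/AECG/- → run A
t=14: L0/L1/L2 = -/ECG/A → run E
t=15: L0/L1/L2 = -/ECG/A → run E
t=16: L0/L1/L2 = -/ECG/A → run E
t=17: L0/L1/L2 = -/ECG/A → run E
t=18: L0/L1/L2 = -/CG/AE → run C
t=19: L0/L1/L2 = -/CG/AE → run C
t=20: L0/L1/L2 = -/CG/AE → run C
t=21: L0/L1/L2 = -/G/AE → run G
t=22: L0/L1/L2 = -/-/AE → run A
t=23: L0/L1/L2 = -/-/AE → run A
t=24: L0/L1/L2 = -/-/E → run E
t=25: (idle)
t=26: (idle)
t=27: (idle)
t=28: (idle)
t=29: (idle)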